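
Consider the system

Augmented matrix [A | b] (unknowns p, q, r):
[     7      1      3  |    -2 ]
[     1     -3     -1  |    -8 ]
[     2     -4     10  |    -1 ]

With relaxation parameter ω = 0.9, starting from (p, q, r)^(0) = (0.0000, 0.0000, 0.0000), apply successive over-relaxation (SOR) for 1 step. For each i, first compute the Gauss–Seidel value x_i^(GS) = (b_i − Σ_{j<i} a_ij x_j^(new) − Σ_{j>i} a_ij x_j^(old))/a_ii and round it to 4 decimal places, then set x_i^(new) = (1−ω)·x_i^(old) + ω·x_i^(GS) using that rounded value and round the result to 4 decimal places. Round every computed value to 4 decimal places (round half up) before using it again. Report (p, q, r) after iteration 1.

Iteration 1:
  p: GS value = (-2 - (1)·0.0000 - (3)·0.0000) / (7) = -0.2857;  p ← (1−ω)·0.0000 + ω·-0.2857 = -0.2571
  q: GS value = (-8 - (1)·-0.2571 - (-1)·0.0000) / (-3) = 2.5810;  q ← (1−ω)·0.0000 + ω·2.5810 = 2.3229
  r: GS value = (-1 - (2)·-0.2571 - (-4)·2.3229) / (10) = 0.8806;  r ← (1−ω)·0.0000 + ω·0.8806 = 0.7925

(-0.2571, 2.3229, 0.7925)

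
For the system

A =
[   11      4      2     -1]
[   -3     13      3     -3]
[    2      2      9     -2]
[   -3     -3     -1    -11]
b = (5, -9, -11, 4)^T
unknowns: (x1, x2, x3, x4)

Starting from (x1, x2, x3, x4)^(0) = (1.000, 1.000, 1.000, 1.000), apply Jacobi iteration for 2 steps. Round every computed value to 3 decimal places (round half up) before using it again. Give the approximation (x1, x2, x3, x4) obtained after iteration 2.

(0.794, -0.590, -1.342, -0.106)

Iteration 1:
  x1 = (5 - (4)·1.000 - (2)·1.000 - (-1)·1.000) / (11) = 0.000
  x2 = (-9 - (-3)·1.000 - (3)·1.000 - (-3)·1.000) / (13) = -0.462
  x3 = (-11 - (2)·1.000 - (2)·1.000 - (-2)·1.000) / (9) = -1.444
  x4 = (4 - (-3)·1.000 - (-3)·1.000 - (-1)·1.000) / (-11) = -1.000
Iteration 2:
  x1 = (5 - (4)·-0.462 - (2)·-1.444 - (-1)·-1.000) / (11) = 0.794
  x2 = (-9 - (-3)·0.000 - (3)·-1.444 - (-3)·-1.000) / (13) = -0.590
  x3 = (-11 - (2)·0.000 - (2)·-0.462 - (-2)·-1.000) / (9) = -1.342
  x4 = (4 - (-3)·0.000 - (-3)·-0.462 - (-1)·-1.444) / (-11) = -0.106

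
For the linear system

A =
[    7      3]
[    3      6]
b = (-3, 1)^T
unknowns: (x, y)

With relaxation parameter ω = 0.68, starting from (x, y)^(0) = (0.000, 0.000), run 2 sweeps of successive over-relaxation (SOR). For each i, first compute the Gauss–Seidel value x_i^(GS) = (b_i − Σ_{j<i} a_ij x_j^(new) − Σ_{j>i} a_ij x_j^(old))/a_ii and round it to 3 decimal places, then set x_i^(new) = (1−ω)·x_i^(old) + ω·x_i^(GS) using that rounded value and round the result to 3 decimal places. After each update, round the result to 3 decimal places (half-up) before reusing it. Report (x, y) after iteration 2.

(-0.447, 0.333)

Iteration 1:
  x: GS value = (-3 - (3)·0.000) / (7) = -0.429;  x ← (1−ω)·0.000 + ω·-0.429 = -0.292
  y: GS value = (1 - (3)·-0.292) / (6) = 0.313;  y ← (1−ω)·0.000 + ω·0.313 = 0.213
Iteration 2:
  x: GS value = (-3 - (3)·0.213) / (7) = -0.520;  x ← (1−ω)·-0.292 + ω·-0.520 = -0.447
  y: GS value = (1 - (3)·-0.447) / (6) = 0.390;  y ← (1−ω)·0.213 + ω·0.390 = 0.333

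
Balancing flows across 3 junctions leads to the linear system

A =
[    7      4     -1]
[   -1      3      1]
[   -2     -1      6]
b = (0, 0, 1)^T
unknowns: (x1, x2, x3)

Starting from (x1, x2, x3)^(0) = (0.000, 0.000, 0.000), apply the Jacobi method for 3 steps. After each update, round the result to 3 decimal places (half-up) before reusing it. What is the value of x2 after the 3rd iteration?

Iteration 1:
  x1 = (0 - (4)·0.000 - (-1)·0.000) / (7) = 0.000
  x2 = (0 - (-1)·0.000 - (1)·0.000) / (3) = 0.000
  x3 = (1 - (-2)·0.000 - (-1)·0.000) / (6) = 0.167
Iteration 2:
  x1 = (0 - (4)·0.000 - (-1)·0.167) / (7) = 0.024
  x2 = (0 - (-1)·0.000 - (1)·0.167) / (3) = -0.056
  x3 = (1 - (-2)·0.000 - (-1)·0.000) / (6) = 0.167
Iteration 3:
  x1 = (0 - (4)·-0.056 - (-1)·0.167) / (7) = 0.056
  x2 = (0 - (-1)·0.024 - (1)·0.167) / (3) = -0.048
  x3 = (1 - (-2)·0.024 - (-1)·-0.056) / (6) = 0.165

-0.048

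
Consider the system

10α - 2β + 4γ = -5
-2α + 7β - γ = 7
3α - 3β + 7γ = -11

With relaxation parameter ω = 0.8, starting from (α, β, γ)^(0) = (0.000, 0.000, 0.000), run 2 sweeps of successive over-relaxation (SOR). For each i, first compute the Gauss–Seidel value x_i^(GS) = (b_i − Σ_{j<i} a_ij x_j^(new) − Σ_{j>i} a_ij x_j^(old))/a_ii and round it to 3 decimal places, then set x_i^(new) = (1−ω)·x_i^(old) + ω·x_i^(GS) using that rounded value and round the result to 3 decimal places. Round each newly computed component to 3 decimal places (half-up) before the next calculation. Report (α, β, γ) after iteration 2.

(-0.086, 0.822, -1.121)

Iteration 1:
  α: GS value = (-5 - (-2)·0.000 - (4)·0.000) / (10) = -0.500;  α ← (1−ω)·0.000 + ω·-0.500 = -0.400
  β: GS value = (7 - (-2)·-0.400 - (-1)·0.000) / (7) = 0.886;  β ← (1−ω)·0.000 + ω·0.886 = 0.709
  γ: GS value = (-11 - (3)·-0.400 - (-3)·0.709) / (7) = -1.096;  γ ← (1−ω)·0.000 + ω·-1.096 = -0.877
Iteration 2:
  α: GS value = (-5 - (-2)·0.709 - (4)·-0.877) / (10) = -0.007;  α ← (1−ω)·-0.400 + ω·-0.007 = -0.086
  β: GS value = (7 - (-2)·-0.086 - (-1)·-0.877) / (7) = 0.850;  β ← (1−ω)·0.709 + ω·0.850 = 0.822
  γ: GS value = (-11 - (3)·-0.086 - (-3)·0.822) / (7) = -1.182;  γ ← (1−ω)·-0.877 + ω·-1.182 = -1.121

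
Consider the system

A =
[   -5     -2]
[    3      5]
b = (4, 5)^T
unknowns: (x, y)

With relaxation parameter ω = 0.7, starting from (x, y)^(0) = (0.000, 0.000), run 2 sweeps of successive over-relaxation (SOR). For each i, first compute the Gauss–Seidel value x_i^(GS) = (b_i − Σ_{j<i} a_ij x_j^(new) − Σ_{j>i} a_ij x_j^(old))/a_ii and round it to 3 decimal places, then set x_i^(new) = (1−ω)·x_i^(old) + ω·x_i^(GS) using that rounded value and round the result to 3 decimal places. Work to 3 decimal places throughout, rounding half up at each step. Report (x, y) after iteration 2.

Iteration 1:
  x: GS value = (4 - (-2)·0.000) / (-5) = -0.800;  x ← (1−ω)·0.000 + ω·-0.800 = -0.560
  y: GS value = (5 - (3)·-0.560) / (5) = 1.336;  y ← (1−ω)·0.000 + ω·1.336 = 0.935
Iteration 2:
  x: GS value = (4 - (-2)·0.935) / (-5) = -1.174;  x ← (1−ω)·-0.560 + ω·-1.174 = -0.990
  y: GS value = (5 - (3)·-0.990) / (5) = 1.594;  y ← (1−ω)·0.935 + ω·1.594 = 1.396

(-0.990, 1.396)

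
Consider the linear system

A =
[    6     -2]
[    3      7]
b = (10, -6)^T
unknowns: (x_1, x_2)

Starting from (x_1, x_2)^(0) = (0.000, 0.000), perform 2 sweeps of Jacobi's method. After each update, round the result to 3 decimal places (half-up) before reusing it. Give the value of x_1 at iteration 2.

Iteration 1:
  x_1 = (10 - (-2)·0.000) / (6) = 1.667
  x_2 = (-6 - (3)·0.000) / (7) = -0.857
Iteration 2:
  x_1 = (10 - (-2)·-0.857) / (6) = 1.381
  x_2 = (-6 - (3)·1.667) / (7) = -1.572

1.381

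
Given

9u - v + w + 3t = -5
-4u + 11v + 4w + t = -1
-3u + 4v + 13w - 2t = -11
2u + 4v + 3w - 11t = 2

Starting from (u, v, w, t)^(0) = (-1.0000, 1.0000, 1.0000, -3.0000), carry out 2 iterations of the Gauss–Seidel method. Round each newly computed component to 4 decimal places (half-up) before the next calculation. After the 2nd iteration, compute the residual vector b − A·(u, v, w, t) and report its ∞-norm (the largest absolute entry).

Iteration 1:
  u = (-5 - (-1)·1.0000 - (1)·1.0000 - (3)·-3.0000) / (9) = 0.4444
  v = (-1 - (-4)·0.4444 - (4)·1.0000 - (1)·-3.0000) / (11) = -0.0202
  w = (-11 - (-3)·0.4444 - (4)·-0.0202 - (-2)·-3.0000) / (13) = -1.1989
  t = (2 - (2)·0.4444 - (4)·-0.0202 - (3)·-1.1989) / (-11) = -0.4353
Iteration 2:
  u = (-5 - (-1)·-0.0202 - (1)·-1.1989 - (3)·-0.4353) / (9) = -0.2795
  v = (-1 - (-4)·-0.2795 - (4)·-1.1989 - (1)·-0.4353) / (11) = 0.2830
  w = (-11 - (-3)·-0.2795 - (4)·0.2830 - (-2)·-0.4353) / (13) = -1.0647
  t = (2 - (2)·-0.2795 - (4)·0.2830 - (3)·-1.0647) / (-11) = -0.4201
Residual b − A·x = (0.1235, -0.5521, 0.0304, 0.0000); ∞-norm = 0.5521

0.5521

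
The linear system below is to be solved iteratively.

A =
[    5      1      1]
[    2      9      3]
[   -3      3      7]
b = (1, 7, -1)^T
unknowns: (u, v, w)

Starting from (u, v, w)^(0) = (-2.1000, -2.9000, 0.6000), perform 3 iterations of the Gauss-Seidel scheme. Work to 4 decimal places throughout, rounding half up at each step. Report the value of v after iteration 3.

Iteration 1:
  u = (1 - (1)·-2.9000 - (1)·0.6000) / (5) = 0.6600
  v = (7 - (2)·0.6600 - (3)·0.6000) / (9) = 0.4311
  w = (-1 - (-3)·0.6600 - (3)·0.4311) / (7) = -0.0448
Iteration 2:
  u = (1 - (1)·0.4311 - (1)·-0.0448) / (5) = 0.1227
  v = (7 - (2)·0.1227 - (3)·-0.0448) / (9) = 0.7654
  w = (-1 - (-3)·0.1227 - (3)·0.7654) / (7) = -0.4183
Iteration 3:
  u = (1 - (1)·0.7654 - (1)·-0.4183) / (5) = 0.1306
  v = (7 - (2)·0.1306 - (3)·-0.4183) / (9) = 0.8882
  w = (-1 - (-3)·0.1306 - (3)·0.8882) / (7) = -0.4675

0.8882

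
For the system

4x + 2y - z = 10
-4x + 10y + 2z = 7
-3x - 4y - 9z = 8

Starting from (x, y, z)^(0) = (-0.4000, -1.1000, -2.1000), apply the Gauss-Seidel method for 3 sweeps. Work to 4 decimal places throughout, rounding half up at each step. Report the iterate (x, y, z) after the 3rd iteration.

(1.2718, 1.5746, -2.0126)

Iteration 1:
  x = (10 - (2)·-1.1000 - (-1)·-2.1000) / (4) = 2.5250
  y = (7 - (-4)·2.5250 - (2)·-2.1000) / (10) = 2.1300
  z = (8 - (-3)·2.5250 - (-4)·2.1300) / (-9) = -2.6772
Iteration 2:
  x = (10 - (2)·2.1300 - (-1)·-2.6772) / (4) = 0.7657
  y = (7 - (-4)·0.7657 - (2)·-2.6772) / (10) = 1.5417
  z = (8 - (-3)·0.7657 - (-4)·1.5417) / (-9) = -1.8293
Iteration 3:
  x = (10 - (2)·1.5417 - (-1)·-1.8293) / (4) = 1.2718
  y = (7 - (-4)·1.2718 - (2)·-1.8293) / (10) = 1.5746
  z = (8 - (-3)·1.2718 - (-4)·1.5746) / (-9) = -2.0126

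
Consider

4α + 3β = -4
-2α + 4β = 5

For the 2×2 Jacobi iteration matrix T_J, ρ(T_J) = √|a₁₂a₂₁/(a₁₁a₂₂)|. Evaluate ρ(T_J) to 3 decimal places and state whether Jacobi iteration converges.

0.612

a₁₂a₂₁/(a₁₁a₂₂) = (3)·(-2) / ((4)·(4)) = -0.375000
ρ = √|-0.375000| = √0.375000 = 0.612
ρ < 1, so Jacobi converges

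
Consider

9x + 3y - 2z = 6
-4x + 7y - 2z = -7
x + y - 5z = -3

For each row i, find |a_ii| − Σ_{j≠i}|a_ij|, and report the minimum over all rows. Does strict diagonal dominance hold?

row 1: |9| − (3+2) = 4
row 2: |7| − (4+2) = 1
row 3: |-5| − (1+1) = 3
minimum over rows = 1 → strictly diagonally dominant (convergence guaranteed)

1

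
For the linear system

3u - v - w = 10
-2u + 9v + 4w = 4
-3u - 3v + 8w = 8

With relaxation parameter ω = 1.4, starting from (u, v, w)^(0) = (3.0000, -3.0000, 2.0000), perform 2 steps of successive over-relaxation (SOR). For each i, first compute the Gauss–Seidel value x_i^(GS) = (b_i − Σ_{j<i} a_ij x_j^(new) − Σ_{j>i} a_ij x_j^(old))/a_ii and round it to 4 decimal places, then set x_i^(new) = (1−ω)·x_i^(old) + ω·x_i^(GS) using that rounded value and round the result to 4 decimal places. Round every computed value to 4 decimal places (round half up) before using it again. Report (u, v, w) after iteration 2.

Iteration 1:
  u: GS value = (10 - (-1)·-3.0000 - (-1)·2.0000) / (3) = 3.0000;  u ← (1−ω)·3.0000 + ω·3.0000 = 3.0000
  v: GS value = (4 - (-2)·3.0000 - (4)·2.0000) / (9) = 0.2222;  v ← (1−ω)·-3.0000 + ω·0.2222 = 1.5111
  w: GS value = (8 - (-3)·3.0000 - (-3)·1.5111) / (8) = 2.6917;  w ← (1−ω)·2.0000 + ω·2.6917 = 2.9684
Iteration 2:
  u: GS value = (10 - (-1)·1.5111 - (-1)·2.9684) / (3) = 4.8265;  u ← (1−ω)·3.0000 + ω·4.8265 = 5.5571
  v: GS value = (4 - (-2)·5.5571 - (4)·2.9684) / (9) = 0.3601;  v ← (1−ω)·1.5111 + ω·0.3601 = -0.1003
  w: GS value = (8 - (-3)·5.5571 - (-3)·-0.1003) / (8) = 3.0463;  w ← (1−ω)·2.9684 + ω·3.0463 = 3.0775

(5.5571, -0.1003, 3.0775)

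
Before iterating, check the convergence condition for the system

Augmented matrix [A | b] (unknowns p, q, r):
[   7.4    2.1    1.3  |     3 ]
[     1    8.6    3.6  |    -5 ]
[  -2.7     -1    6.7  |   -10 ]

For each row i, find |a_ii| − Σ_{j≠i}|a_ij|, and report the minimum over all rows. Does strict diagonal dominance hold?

3

row 1: |7.4| − (2.1+1.3) = 4
row 2: |8.6| − (1+3.6) = 4
row 3: |6.7| − (2.7+1) = 3
minimum over rows = 3 → strictly diagonally dominant (convergence guaranteed)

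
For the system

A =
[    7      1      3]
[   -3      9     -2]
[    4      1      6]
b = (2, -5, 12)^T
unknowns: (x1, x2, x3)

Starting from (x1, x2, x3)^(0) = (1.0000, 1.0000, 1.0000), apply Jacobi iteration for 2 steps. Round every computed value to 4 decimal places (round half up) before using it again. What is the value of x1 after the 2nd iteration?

-0.2143

Iteration 1:
  x1 = (2 - (1)·1.0000 - (3)·1.0000) / (7) = -0.2857
  x2 = (-5 - (-3)·1.0000 - (-2)·1.0000) / (9) = 0.0000
  x3 = (12 - (4)·1.0000 - (1)·1.0000) / (6) = 1.1667
Iteration 2:
  x1 = (2 - (1)·0.0000 - (3)·1.1667) / (7) = -0.2143
  x2 = (-5 - (-3)·-0.2857 - (-2)·1.1667) / (9) = -0.3915
  x3 = (12 - (4)·-0.2857 - (1)·0.0000) / (6) = 2.1905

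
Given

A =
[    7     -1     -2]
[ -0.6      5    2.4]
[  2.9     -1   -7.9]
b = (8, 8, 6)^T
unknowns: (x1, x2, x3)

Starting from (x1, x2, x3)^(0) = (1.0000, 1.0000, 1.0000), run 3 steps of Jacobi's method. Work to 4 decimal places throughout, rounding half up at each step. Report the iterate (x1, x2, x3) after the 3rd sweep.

(1.3369, 1.9036, -0.5873)

Iteration 1:
  x1 = (8 - (-1)·1.0000 - (-2)·1.0000) / (7) = 1.5714
  x2 = (8 - (-0.6)·1.0000 - (2.4)·1.0000) / (5) = 1.2400
  x3 = (6 - (2.9)·1.0000 - (-1)·1.0000) / (-7.9) = -0.5190
Iteration 2:
  x1 = (8 - (-1)·1.2400 - (-2)·-0.5190) / (7) = 1.1717
  x2 = (8 - (-0.6)·1.5714 - (2.4)·-0.5190) / (5) = 2.0377
  x3 = (6 - (2.9)·1.5714 - (-1)·1.2400) / (-7.9) = -0.3396
Iteration 3:
  x1 = (8 - (-1)·2.0377 - (-2)·-0.3396) / (7) = 1.3369
  x2 = (8 - (-0.6)·1.1717 - (2.4)·-0.3396) / (5) = 1.9036
  x3 = (6 - (2.9)·1.1717 - (-1)·2.0377) / (-7.9) = -0.5873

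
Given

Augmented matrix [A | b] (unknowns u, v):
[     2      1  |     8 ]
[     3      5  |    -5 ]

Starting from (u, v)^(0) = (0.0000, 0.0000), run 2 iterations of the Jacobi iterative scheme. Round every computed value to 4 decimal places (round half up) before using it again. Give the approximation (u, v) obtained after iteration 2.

Iteration 1:
  u = (8 - (1)·0.0000) / (2) = 4.0000
  v = (-5 - (3)·0.0000) / (5) = -1.0000
Iteration 2:
  u = (8 - (1)·-1.0000) / (2) = 4.5000
  v = (-5 - (3)·4.0000) / (5) = -3.4000

(4.5000, -3.4000)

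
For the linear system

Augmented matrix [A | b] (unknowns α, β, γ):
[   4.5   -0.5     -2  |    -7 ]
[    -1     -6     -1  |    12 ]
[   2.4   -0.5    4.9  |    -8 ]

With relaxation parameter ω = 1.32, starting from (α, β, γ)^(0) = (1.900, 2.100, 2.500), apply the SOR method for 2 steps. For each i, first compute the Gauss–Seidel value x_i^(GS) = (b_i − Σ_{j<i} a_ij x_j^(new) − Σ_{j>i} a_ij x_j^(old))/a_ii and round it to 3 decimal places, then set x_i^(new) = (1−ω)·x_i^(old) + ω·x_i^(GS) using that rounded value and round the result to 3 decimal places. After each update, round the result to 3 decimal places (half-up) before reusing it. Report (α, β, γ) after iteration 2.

(-3.994, 0.045, 1.353)

Iteration 1:
  α: GS value = (-7 - (-0.5)·2.100 - (-2)·2.500) / (4.5) = -0.211;  α ← (1−ω)·1.900 + ω·-0.211 = -0.887
  β: GS value = (12 - (-1)·-0.887 - (-1)·2.500) / (-6) = -2.269;  β ← (1−ω)·2.100 + ω·-2.269 = -3.667
  γ: GS value = (-8 - (2.4)·-0.887 - (-0.5)·-3.667) / (4.9) = -1.572;  γ ← (1−ω)·2.500 + ω·-1.572 = -2.875
Iteration 2:
  α: GS value = (-7 - (-0.5)·-3.667 - (-2)·-2.875) / (4.5) = -3.241;  α ← (1−ω)·-0.887 + ω·-3.241 = -3.994
  β: GS value = (12 - (-1)·-3.994 - (-1)·-2.875) / (-6) = -0.855;  β ← (1−ω)·-3.667 + ω·-0.855 = 0.045
  γ: GS value = (-8 - (2.4)·-3.994 - (-0.5)·0.045) / (4.9) = 0.328;  γ ← (1−ω)·-2.875 + ω·0.328 = 1.353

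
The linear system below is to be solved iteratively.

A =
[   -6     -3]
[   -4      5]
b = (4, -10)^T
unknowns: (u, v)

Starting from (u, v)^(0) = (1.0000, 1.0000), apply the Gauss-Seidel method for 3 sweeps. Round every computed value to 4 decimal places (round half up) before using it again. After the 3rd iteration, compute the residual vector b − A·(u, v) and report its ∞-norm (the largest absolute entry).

1.8884

Iteration 1:
  u = (4 - (-3)·1.0000) / (-6) = -1.1667
  v = (-10 - (-4)·-1.1667) / (5) = -2.9334
Iteration 2:
  u = (4 - (-3)·-2.9334) / (-6) = 0.8000
  v = (-10 - (-4)·0.8000) / (5) = -1.3600
Iteration 3:
  u = (4 - (-3)·-1.3600) / (-6) = 0.0133
  v = (-10 - (-4)·0.0133) / (5) = -1.9894
Residual b − A·x = (-1.8884, 0.0002); ∞-norm = 1.8884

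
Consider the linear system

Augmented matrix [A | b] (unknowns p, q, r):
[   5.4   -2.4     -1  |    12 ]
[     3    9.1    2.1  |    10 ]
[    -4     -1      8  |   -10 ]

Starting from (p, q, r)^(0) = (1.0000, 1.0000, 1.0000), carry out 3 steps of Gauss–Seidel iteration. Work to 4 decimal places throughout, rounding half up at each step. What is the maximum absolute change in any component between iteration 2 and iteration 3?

Iteration 1:
  p = (12 - (-2.4)·1.0000 - (-1)·1.0000) / (5.4) = 2.8519
  q = (10 - (3)·2.8519 - (2.1)·1.0000) / (9.1) = -0.0721
  r = (-10 - (-4)·2.8519 - (-1)·-0.0721) / (8) = 0.1669
Iteration 2:
  p = (12 - (-2.4)·-0.0721 - (-1)·0.1669) / (5.4) = 2.2211
  q = (10 - (3)·2.2211 - (2.1)·0.1669) / (9.1) = 0.3282
  r = (-10 - (-4)·2.2211 - (-1)·0.3282) / (8) = -0.0984
Iteration 3:
  p = (12 - (-2.4)·0.3282 - (-1)·-0.0984) / (5.4) = 2.3499
  q = (10 - (3)·2.3499 - (2.1)·-0.0984) / (9.1) = 0.3469
  r = (-10 - (-4)·2.3499 - (-1)·0.3469) / (8) = -0.0317
Change: (0.1288, 0.0187, 0.0667) → max |·| = 0.1288

0.1288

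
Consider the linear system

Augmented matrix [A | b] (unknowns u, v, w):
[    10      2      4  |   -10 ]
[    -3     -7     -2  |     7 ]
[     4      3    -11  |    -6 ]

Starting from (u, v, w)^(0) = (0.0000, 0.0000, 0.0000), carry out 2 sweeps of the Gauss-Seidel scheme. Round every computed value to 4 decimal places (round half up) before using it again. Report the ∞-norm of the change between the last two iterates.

Iteration 1:
  u = (-10 - (2)·0.0000 - (4)·0.0000) / (10) = -1.0000
  v = (7 - (-3)·-1.0000 - (-2)·0.0000) / (-7) = -0.5714
  w = (-6 - (4)·-1.0000 - (3)·-0.5714) / (-11) = 0.0260
Iteration 2:
  u = (-10 - (2)·-0.5714 - (4)·0.0260) / (10) = -0.8961
  v = (7 - (-3)·-0.8961 - (-2)·0.0260) / (-7) = -0.6234
  w = (-6 - (4)·-0.8961 - (3)·-0.6234) / (-11) = 0.0496
Change: (0.1039, -0.0520, 0.0236) → max |·| = 0.1039

0.1039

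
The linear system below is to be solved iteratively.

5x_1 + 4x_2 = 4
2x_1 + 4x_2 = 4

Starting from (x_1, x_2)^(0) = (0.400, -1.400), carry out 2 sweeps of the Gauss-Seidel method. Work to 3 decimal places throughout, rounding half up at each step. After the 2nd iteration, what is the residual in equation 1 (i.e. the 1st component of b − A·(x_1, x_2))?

Iteration 1:
  x_1 = (4 - (4)·-1.400) / (5) = 1.920
  x_2 = (4 - (2)·1.920) / (4) = 0.040
Iteration 2:
  x_1 = (4 - (4)·0.040) / (5) = 0.768
  x_2 = (4 - (2)·0.768) / (4) = 0.616
Residual b − A·x = (-2.304, 0.000)

-2.304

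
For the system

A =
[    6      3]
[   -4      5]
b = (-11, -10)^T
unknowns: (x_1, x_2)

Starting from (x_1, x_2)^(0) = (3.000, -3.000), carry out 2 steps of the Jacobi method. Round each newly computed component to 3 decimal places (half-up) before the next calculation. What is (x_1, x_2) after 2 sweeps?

(-2.033, -2.266)

Iteration 1:
  x_1 = (-11 - (3)·-3.000) / (6) = -0.333
  x_2 = (-10 - (-4)·3.000) / (5) = 0.400
Iteration 2:
  x_1 = (-11 - (3)·0.400) / (6) = -2.033
  x_2 = (-10 - (-4)·-0.333) / (5) = -2.266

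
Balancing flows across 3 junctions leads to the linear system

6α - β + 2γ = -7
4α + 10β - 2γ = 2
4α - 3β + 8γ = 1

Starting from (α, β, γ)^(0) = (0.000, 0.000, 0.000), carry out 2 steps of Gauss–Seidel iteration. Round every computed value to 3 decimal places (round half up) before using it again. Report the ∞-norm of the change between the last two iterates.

0.275

Iteration 1:
  α = (-7 - (-1)·0.000 - (2)·0.000) / (6) = -1.167
  β = (2 - (4)·-1.167 - (-2)·0.000) / (10) = 0.667
  γ = (1 - (4)·-1.167 - (-3)·0.667) / (8) = 0.959
Iteration 2:
  α = (-7 - (-1)·0.667 - (2)·0.959) / (6) = -1.375
  β = (2 - (4)·-1.375 - (-2)·0.959) / (10) = 0.942
  γ = (1 - (4)·-1.375 - (-3)·0.942) / (8) = 1.166
Change: (-0.208, 0.275, 0.207) → max |·| = 0.275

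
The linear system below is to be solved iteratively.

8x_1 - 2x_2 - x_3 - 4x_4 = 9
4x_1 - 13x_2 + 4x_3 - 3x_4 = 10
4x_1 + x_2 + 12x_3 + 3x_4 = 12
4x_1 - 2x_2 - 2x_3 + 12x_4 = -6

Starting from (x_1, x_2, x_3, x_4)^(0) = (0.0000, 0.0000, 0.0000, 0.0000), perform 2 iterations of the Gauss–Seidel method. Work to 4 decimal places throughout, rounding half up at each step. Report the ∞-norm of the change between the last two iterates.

Iteration 1:
  x_1 = (9 - (-2)·0.0000 - (-1)·0.0000 - (-4)·0.0000) / (8) = 1.1250
  x_2 = (10 - (4)·1.1250 - (4)·0.0000 - (-3)·0.0000) / (-13) = -0.4231
  x_3 = (12 - (4)·1.1250 - (1)·-0.4231 - (3)·0.0000) / (12) = 0.6603
  x_4 = (-6 - (4)·1.1250 - (-2)·-0.4231 - (-2)·0.6603) / (12) = -0.8355
Iteration 2:
  x_1 = (9 - (-2)·-0.4231 - (-1)·0.6603 - (-4)·-0.8355) / (8) = 0.6840
  x_2 = (10 - (4)·0.6840 - (4)·0.6603 - (-3)·-0.8355) / (-13) = -0.1628
  x_3 = (12 - (4)·0.6840 - (1)·-0.1628 - (3)·-0.8355) / (12) = 0.9944
  x_4 = (-6 - (4)·0.6840 - (-2)·-0.1628 - (-2)·0.9944) / (12) = -0.5894
Change: (-0.4410, 0.2603, 0.3341, 0.2461) → max |·| = 0.4410

0.4410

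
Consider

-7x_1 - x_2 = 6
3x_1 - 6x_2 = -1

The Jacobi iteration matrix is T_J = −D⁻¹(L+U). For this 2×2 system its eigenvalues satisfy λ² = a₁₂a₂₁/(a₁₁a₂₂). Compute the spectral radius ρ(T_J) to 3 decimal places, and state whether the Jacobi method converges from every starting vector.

a₁₂a₂₁/(a₁₁a₂₂) = (-1)·(3) / ((-7)·(-6)) = -0.071429
ρ = √|-0.071429| = √0.071429 = 0.267
ρ < 1, so Jacobi converges

0.267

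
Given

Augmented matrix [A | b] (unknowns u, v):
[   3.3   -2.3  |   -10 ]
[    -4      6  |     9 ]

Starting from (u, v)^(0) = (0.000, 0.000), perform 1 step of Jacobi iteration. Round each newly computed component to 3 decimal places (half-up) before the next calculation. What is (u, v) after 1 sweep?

Iteration 1:
  u = (-10 - (-2.3)·0.000) / (3.3) = -3.030
  v = (9 - (-4)·0.000) / (6) = 1.500

(-3.030, 1.500)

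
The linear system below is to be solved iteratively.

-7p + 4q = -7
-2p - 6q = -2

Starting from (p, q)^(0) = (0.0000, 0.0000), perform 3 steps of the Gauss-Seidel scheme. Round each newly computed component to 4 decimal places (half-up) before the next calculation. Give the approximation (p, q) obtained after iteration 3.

Iteration 1:
  p = (-7 - (4)·0.0000) / (-7) = 1.0000
  q = (-2 - (-2)·1.0000) / (-6) = 0.0000
Iteration 2:
  p = (-7 - (4)·0.0000) / (-7) = 1.0000
  q = (-2 - (-2)·1.0000) / (-6) = 0.0000
Iteration 3:
  p = (-7 - (4)·0.0000) / (-7) = 1.0000
  q = (-2 - (-2)·1.0000) / (-6) = 0.0000

(1.0000, 0.0000)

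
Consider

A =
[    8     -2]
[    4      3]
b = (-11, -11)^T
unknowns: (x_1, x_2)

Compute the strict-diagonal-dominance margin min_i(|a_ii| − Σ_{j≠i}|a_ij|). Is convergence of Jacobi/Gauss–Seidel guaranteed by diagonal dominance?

-1

row 1: |8| − (2) = 6
row 2: |3| − (4) = -1
minimum over rows = -1 → not strictly diagonally dominant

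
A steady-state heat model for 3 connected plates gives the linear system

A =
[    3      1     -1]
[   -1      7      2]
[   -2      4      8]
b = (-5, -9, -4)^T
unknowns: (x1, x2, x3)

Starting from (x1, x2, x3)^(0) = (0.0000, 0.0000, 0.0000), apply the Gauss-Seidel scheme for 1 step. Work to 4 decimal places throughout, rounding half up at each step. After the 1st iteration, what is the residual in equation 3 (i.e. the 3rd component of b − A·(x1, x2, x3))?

0.0002

Iteration 1:
  x1 = (-5 - (1)·0.0000 - (-1)·0.0000) / (3) = -1.6667
  x2 = (-9 - (-1)·-1.6667 - (2)·0.0000) / (7) = -1.5238
  x3 = (-4 - (-2)·-1.6667 - (4)·-1.5238) / (8) = -0.1548
Residual b − A·x = (1.3691, 0.3095, 0.0002)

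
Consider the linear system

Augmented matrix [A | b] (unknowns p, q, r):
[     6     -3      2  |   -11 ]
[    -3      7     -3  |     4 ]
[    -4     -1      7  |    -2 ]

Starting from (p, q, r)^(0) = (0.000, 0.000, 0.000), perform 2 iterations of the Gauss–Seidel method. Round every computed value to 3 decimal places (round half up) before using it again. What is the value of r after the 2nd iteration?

Iteration 1:
  p = (-11 - (-3)·0.000 - (2)·0.000) / (6) = -1.833
  q = (4 - (-3)·-1.833 - (-3)·0.000) / (7) = -0.214
  r = (-2 - (-4)·-1.833 - (-1)·-0.214) / (7) = -1.364
Iteration 2:
  p = (-11 - (-3)·-0.214 - (2)·-1.364) / (6) = -1.486
  q = (4 - (-3)·-1.486 - (-3)·-1.364) / (7) = -0.650
  r = (-2 - (-4)·-1.486 - (-1)·-0.650) / (7) = -1.228

-1.228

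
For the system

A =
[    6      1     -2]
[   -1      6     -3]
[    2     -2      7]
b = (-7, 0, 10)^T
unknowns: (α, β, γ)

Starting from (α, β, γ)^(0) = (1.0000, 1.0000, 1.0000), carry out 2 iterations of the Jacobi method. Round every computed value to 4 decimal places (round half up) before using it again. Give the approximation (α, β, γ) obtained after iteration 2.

Iteration 1:
  α = (-7 - (1)·1.0000 - (-2)·1.0000) / (6) = -1.0000
  β = (0 - (-1)·1.0000 - (-3)·1.0000) / (6) = 0.6667
  γ = (10 - (2)·1.0000 - (-2)·1.0000) / (7) = 1.4286
Iteration 2:
  α = (-7 - (1)·0.6667 - (-2)·1.4286) / (6) = -0.8016
  β = (0 - (-1)·-1.0000 - (-3)·1.4286) / (6) = 0.5476
  γ = (10 - (2)·-1.0000 - (-2)·0.6667) / (7) = 1.9048

(-0.8016, 0.5476, 1.9048)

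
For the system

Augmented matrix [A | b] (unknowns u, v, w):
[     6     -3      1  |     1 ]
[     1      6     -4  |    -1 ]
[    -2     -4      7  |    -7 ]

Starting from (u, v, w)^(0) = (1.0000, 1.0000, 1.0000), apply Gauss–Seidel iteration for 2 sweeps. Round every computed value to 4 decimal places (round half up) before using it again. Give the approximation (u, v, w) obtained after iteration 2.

Iteration 1:
  u = (1 - (-3)·1.0000 - (1)·1.0000) / (6) = 0.5000
  v = (-1 - (1)·0.5000 - (-4)·1.0000) / (6) = 0.4167
  w = (-7 - (-2)·0.5000 - (-4)·0.4167) / (7) = -0.6190
Iteration 2:
  u = (1 - (-3)·0.4167 - (1)·-0.6190) / (6) = 0.4782
  v = (-1 - (1)·0.4782 - (-4)·-0.6190) / (6) = -0.6590
  w = (-7 - (-2)·0.4782 - (-4)·-0.6590) / (7) = -1.2399

(0.4782, -0.6590, -1.2399)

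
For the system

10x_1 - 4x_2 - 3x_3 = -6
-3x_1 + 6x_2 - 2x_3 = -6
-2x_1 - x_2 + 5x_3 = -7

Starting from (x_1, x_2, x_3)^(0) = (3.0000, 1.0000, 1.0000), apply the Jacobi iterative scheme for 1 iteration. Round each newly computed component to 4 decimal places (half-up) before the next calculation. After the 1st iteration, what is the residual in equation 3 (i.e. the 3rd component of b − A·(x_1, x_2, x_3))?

-5.9667

Iteration 1:
  x_1 = (-6 - (-4)·1.0000 - (-3)·1.0000) / (10) = 0.1000
  x_2 = (-6 - (-3)·3.0000 - (-2)·1.0000) / (6) = 0.8333
  x_3 = (-7 - (-2)·3.0000 - (-1)·1.0000) / (5) = 0.0000
Residual b − A·x = (-3.6668, -10.6998, -5.9667)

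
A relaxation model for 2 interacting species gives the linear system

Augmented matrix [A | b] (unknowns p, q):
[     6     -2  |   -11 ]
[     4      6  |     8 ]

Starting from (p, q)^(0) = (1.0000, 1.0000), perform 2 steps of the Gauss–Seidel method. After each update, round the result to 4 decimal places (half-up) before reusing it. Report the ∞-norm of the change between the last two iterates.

Iteration 1:
  p = (-11 - (-2)·1.0000) / (6) = -1.5000
  q = (8 - (4)·-1.5000) / (6) = 2.3333
Iteration 2:
  p = (-11 - (-2)·2.3333) / (6) = -1.0556
  q = (8 - (4)·-1.0556) / (6) = 2.0371
Change: (0.4444, -0.2962) → max |·| = 0.4444

0.4444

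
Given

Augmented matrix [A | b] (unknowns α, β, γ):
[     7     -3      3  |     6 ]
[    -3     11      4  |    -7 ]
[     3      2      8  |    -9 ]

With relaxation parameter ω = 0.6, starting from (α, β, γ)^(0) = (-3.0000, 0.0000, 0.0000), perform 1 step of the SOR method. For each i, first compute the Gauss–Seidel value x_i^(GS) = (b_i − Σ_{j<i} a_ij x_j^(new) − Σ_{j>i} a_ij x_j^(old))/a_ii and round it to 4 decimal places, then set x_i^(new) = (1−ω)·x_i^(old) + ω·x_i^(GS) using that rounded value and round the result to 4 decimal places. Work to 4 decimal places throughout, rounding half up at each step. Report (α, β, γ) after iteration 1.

Iteration 1:
  α: GS value = (6 - (-3)·0.0000 - (3)·0.0000) / (7) = 0.8571;  α ← (1−ω)·-3.0000 + ω·0.8571 = -0.6857
  β: GS value = (-7 - (-3)·-0.6857 - (4)·0.0000) / (11) = -0.8234;  β ← (1−ω)·0.0000 + ω·-0.8234 = -0.4940
  γ: GS value = (-9 - (3)·-0.6857 - (2)·-0.4940) / (8) = -0.7444;  γ ← (1−ω)·0.0000 + ω·-0.7444 = -0.4466

(-0.6857, -0.4940, -0.4466)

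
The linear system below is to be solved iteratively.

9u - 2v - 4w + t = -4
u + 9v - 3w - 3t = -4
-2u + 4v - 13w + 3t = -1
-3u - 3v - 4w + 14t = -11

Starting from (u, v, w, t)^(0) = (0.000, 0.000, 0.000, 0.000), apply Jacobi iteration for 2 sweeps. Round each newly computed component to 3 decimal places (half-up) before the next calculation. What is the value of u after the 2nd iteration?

Iteration 1:
  u = (-4 - (-2)·0.000 - (-4)·0.000 - (1)·0.000) / (9) = -0.444
  v = (-4 - (1)·0.000 - (-3)·0.000 - (-3)·0.000) / (9) = -0.444
  w = (-1 - (-2)·0.000 - (4)·0.000 - (3)·0.000) / (-13) = 0.077
  t = (-11 - (-3)·0.000 - (-3)·0.000 - (-4)·0.000) / (14) = -0.786
Iteration 2:
  u = (-4 - (-2)·-0.444 - (-4)·0.077 - (1)·-0.786) / (9) = -0.422
  v = (-4 - (1)·-0.444 - (-3)·0.077 - (-3)·-0.786) / (9) = -0.631
  w = (-1 - (-2)·-0.444 - (4)·-0.444 - (3)·-0.786) / (-13) = -0.173
  t = (-11 - (-3)·-0.444 - (-3)·-0.444 - (-4)·0.077) / (14) = -0.954

-0.422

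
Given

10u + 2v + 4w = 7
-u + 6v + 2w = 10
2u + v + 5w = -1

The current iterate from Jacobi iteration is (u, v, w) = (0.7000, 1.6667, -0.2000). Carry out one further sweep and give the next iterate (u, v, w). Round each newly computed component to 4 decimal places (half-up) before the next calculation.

(0.4467, 1.8500, -0.8133)

One sweep:
  u = (7 - (2)·1.6667 - (4)·-0.2000) / (10) = 0.4467
  v = (10 - (-1)·0.7000 - (2)·-0.2000) / (6) = 1.8500
  w = (-1 - (2)·0.7000 - (1)·1.6667) / (5) = -0.8133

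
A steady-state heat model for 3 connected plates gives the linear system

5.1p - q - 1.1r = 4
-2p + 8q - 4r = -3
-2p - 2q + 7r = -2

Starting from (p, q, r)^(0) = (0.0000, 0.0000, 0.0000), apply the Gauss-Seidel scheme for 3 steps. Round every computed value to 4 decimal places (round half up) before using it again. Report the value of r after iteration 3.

Iteration 1:
  p = (4 - (-1)·0.0000 - (-1.1)·0.0000) / (5.1) = 0.7843
  q = (-3 - (-2)·0.7843 - (-4)·0.0000) / (8) = -0.1789
  r = (-2 - (-2)·0.7843 - (-2)·-0.1789) / (7) = -0.1127
Iteration 2:
  p = (4 - (-1)·-0.1789 - (-1.1)·-0.1127) / (5.1) = 0.7249
  q = (-3 - (-2)·0.7249 - (-4)·-0.1127) / (8) = -0.2501
  r = (-2 - (-2)·0.7249 - (-2)·-0.2501) / (7) = -0.1501
Iteration 3:
  p = (4 - (-1)·-0.2501 - (-1.1)·-0.1501) / (5.1) = 0.7029
  q = (-3 - (-2)·0.7029 - (-4)·-0.1501) / (8) = -0.2743
  r = (-2 - (-2)·0.7029 - (-2)·-0.2743) / (7) = -0.1633

-0.1633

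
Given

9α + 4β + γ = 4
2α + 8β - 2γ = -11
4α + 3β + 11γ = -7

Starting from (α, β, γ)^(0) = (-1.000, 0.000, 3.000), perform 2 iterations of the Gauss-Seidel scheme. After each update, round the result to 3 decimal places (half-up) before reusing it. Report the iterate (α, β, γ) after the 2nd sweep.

(0.790, -1.697, -0.461)

Iteration 1:
  α = (4 - (4)·0.000 - (1)·3.000) / (9) = 0.111
  β = (-11 - (2)·0.111 - (-2)·3.000) / (8) = -0.653
  γ = (-7 - (4)·0.111 - (3)·-0.653) / (11) = -0.499
Iteration 2:
  α = (4 - (4)·-0.653 - (1)·-0.499) / (9) = 0.790
  β = (-11 - (2)·0.790 - (-2)·-0.499) / (8) = -1.697
  γ = (-7 - (4)·0.790 - (3)·-1.697) / (11) = -0.461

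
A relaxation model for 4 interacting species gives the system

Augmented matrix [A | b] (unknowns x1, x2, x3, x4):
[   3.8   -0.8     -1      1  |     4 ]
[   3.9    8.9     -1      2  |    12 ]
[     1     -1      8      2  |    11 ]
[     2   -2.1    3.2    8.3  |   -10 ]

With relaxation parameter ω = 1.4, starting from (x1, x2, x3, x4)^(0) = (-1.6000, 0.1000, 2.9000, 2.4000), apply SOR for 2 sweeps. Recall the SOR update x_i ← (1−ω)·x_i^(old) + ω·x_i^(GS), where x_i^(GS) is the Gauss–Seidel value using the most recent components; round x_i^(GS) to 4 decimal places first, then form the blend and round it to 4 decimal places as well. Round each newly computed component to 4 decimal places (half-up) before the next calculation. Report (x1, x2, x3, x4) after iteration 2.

Iteration 1:
  x1: GS value = (4 - (-0.8)·0.1000 - (-1)·2.9000 - (1)·2.4000) / (3.8) = 1.2053;  x1 ← (1−ω)·-1.6000 + ω·1.2053 = 2.3274
  x2: GS value = (12 - (3.9)·2.3274 - (-1)·2.9000 - (2)·2.4000) / (8.9) = 0.1150;  x2 ← (1−ω)·0.1000 + ω·0.1150 = 0.1210
  x3: GS value = (11 - (1)·2.3274 - (-1)·0.1210 - (2)·2.4000) / (8) = 0.4992;  x3 ← (1−ω)·2.9000 + ω·0.4992 = -0.4611
  x4: GS value = (-10 - (2)·2.3274 - (-2.1)·0.1210 - (3.2)·-0.4611) / (8.3) = -1.5573;  x4 ← (1−ω)·2.4000 + ω·-1.5573 = -3.1402
Iteration 2:
  x1: GS value = (4 - (-0.8)·0.1210 - (-1)·-0.4611 - (1)·-3.1402) / (3.8) = 1.7831;  x1 ← (1−ω)·2.3274 + ω·1.7831 = 1.5654
  x2: GS value = (12 - (3.9)·1.5654 - (-1)·-0.4611 - (2)·-3.1402) / (8.9) = 1.3162;  x2 ← (1−ω)·0.1210 + ω·1.3162 = 1.7943
  x3: GS value = (11 - (1)·1.5654 - (-1)·1.7943 - (2)·-3.1402) / (8) = 2.1887;  x3 ← (1−ω)·-0.4611 + ω·2.1887 = 3.2486
  x4: GS value = (-10 - (2)·1.5654 - (-2.1)·1.7943 - (3.2)·3.2486) / (8.3) = -2.3805;  x4 ← (1−ω)·-3.1402 + ω·-2.3805 = -2.0766

(1.5654, 1.7943, 3.2486, -2.0766)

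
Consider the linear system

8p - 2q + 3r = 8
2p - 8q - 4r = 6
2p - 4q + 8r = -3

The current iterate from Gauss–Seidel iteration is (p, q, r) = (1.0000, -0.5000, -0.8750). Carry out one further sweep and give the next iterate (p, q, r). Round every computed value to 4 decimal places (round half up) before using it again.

One sweep:
  p = (8 - (-2)·-0.5000 - (3)·-0.8750) / (8) = 1.2031
  q = (6 - (2)·1.2031 - (-4)·-0.8750) / (-8) = -0.0117
  r = (-3 - (2)·1.2031 - (-4)·-0.0117) / (8) = -0.6816

(1.2031, -0.0117, -0.6816)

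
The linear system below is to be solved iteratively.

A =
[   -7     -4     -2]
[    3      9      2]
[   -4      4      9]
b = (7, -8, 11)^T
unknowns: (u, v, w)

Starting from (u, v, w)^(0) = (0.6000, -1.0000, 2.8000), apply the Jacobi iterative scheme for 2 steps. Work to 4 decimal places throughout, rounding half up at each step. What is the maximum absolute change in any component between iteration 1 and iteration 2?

Iteration 1:
  u = (7 - (-4)·-1.0000 - (-2)·2.8000) / (-7) = -1.2286
  v = (-8 - (3)·0.6000 - (2)·2.8000) / (9) = -1.7111
  w = (11 - (-4)·0.6000 - (4)·-1.0000) / (9) = 1.9333
Iteration 2:
  u = (7 - (-4)·-1.7111 - (-2)·1.9333) / (-7) = -0.5746
  v = (-8 - (3)·-1.2286 - (2)·1.9333) / (9) = -0.9090
  w = (11 - (-4)·-1.2286 - (4)·-1.7111) / (9) = 1.4367
Change: (0.6540, 0.8021, -0.4966) → max |·| = 0.8021

0.8021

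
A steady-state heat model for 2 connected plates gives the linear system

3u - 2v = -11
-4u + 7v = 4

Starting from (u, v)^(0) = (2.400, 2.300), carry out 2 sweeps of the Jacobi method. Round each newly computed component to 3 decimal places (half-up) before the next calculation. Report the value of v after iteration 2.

-0.647

Iteration 1:
  u = (-11 - (-2)·2.300) / (3) = -2.133
  v = (4 - (-4)·2.400) / (7) = 1.943
Iteration 2:
  u = (-11 - (-2)·1.943) / (3) = -2.371
  v = (4 - (-4)·-2.133) / (7) = -0.647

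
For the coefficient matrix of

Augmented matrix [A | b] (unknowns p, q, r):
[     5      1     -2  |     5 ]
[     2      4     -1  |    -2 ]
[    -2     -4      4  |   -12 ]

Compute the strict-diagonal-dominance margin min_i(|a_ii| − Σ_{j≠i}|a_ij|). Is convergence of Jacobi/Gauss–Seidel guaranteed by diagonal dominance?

-2

row 1: |5| − (1+2) = 2
row 2: |4| − (2+1) = 1
row 3: |4| − (2+4) = -2
minimum over rows = -2 → not strictly diagonally dominant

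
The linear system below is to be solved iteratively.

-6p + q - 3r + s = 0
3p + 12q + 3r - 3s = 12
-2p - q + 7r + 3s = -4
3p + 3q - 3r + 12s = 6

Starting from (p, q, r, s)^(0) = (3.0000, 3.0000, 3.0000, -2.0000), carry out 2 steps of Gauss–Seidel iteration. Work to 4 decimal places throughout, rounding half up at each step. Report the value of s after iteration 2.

-0.0123

Iteration 1:
  p = (0 - (1)·3.0000 - (-3)·3.0000 - (1)·-2.0000) / (-6) = -1.3333
  q = (12 - (3)·-1.3333 - (3)·3.0000 - (-3)·-2.0000) / (12) = 0.0833
  r = (-4 - (-2)·-1.3333 - (-1)·0.0833 - (3)·-2.0000) / (7) = -0.0833
  s = (6 - (3)·-1.3333 - (3)·0.0833 - (-3)·-0.0833) / (12) = 0.7917
Iteration 2:
  p = (0 - (1)·0.0833 - (-3)·-0.0833 - (1)·0.7917) / (-6) = 0.1875
  q = (12 - (3)·0.1875 - (3)·-0.0833 - (-3)·0.7917) / (12) = 1.1719
  r = (-4 - (-2)·0.1875 - (-1)·1.1719 - (3)·0.7917) / (7) = -0.6897
  s = (6 - (3)·0.1875 - (3)·1.1719 - (-3)·-0.6897) / (12) = -0.0123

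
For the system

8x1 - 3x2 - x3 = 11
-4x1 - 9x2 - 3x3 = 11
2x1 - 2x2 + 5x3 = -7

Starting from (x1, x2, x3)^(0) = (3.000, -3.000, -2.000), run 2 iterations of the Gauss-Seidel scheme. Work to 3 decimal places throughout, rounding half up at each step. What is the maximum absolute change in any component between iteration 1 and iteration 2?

Iteration 1:
  x1 = (11 - (-3)·-3.000 - (-1)·-2.000) / (8) = 0.000
  x2 = (11 - (-4)·0.000 - (-3)·-2.000) / (-9) = -0.556
  x3 = (-7 - (2)·0.000 - (-2)·-0.556) / (5) = -1.622
Iteration 2:
  x1 = (11 - (-3)·-0.556 - (-1)·-1.622) / (8) = 0.964
  x2 = (11 - (-4)·0.964 - (-3)·-1.622) / (-9) = -1.110
  x3 = (-7 - (2)·0.964 - (-2)·-1.110) / (5) = -2.230
Change: (0.964, -0.554, -0.608) → max |·| = 0.964

0.964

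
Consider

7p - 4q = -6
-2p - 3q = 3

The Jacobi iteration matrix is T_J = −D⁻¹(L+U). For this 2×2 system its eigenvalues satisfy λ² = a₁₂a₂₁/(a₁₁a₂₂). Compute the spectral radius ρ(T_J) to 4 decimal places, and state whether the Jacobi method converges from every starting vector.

a₁₂a₂₁/(a₁₁a₂₂) = (-4)·(-2) / ((7)·(-3)) = -0.380952
ρ = √|-0.380952| = √0.380952 = 0.6172
ρ < 1, so Jacobi converges

0.6172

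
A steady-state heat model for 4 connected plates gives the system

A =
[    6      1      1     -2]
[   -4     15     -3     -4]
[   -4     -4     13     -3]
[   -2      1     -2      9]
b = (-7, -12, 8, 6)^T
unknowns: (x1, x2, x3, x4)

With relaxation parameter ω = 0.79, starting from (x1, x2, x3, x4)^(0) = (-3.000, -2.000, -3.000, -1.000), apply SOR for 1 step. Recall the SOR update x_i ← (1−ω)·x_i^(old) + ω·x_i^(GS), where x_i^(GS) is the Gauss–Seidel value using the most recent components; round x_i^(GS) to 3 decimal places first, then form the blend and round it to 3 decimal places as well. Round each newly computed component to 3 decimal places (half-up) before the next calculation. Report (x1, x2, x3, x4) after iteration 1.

Iteration 1:
  x1: GS value = (-7 - (1)·-2.000 - (1)·-3.000 - (-2)·-1.000) / (6) = -0.667;  x1 ← (1−ω)·-3.000 + ω·-0.667 = -1.157
  x2: GS value = (-12 - (-4)·-1.157 - (-3)·-3.000 - (-4)·-1.000) / (15) = -1.975;  x2 ← (1−ω)·-2.000 + ω·-1.975 = -1.980
  x3: GS value = (8 - (-4)·-1.157 - (-4)·-1.980 - (-3)·-1.000) / (13) = -0.581;  x3 ← (1−ω)·-3.000 + ω·-0.581 = -1.089
  x4: GS value = (6 - (-2)·-1.157 - (1)·-1.980 - (-2)·-1.089) / (9) = 0.388;  x4 ← (1−ω)·-1.000 + ω·0.388 = 0.097

(-1.157, -1.980, -1.089, 0.097)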